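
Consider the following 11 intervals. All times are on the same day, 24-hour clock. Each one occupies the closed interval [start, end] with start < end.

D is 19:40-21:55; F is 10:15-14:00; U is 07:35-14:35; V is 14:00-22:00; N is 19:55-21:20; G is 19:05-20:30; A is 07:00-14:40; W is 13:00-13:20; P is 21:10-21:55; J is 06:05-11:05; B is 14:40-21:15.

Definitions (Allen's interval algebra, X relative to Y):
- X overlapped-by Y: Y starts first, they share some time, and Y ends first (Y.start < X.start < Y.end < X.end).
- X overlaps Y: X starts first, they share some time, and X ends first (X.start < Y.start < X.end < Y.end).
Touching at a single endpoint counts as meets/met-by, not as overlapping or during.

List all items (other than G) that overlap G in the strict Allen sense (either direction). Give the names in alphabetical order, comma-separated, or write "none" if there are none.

D, N

Target G = [19:05, 20:30].
A [07:00, 14:40] → before → no.
B [14:40, 21:15] → contains → no.
D [19:40, 21:55] → overlapped-by → yes.
F [10:15, 14:00] → before → no.
J [06:05, 11:05] → before → no.
N [19:55, 21:20] → overlapped-by → yes.
P [21:10, 21:55] → after → no.
U [07:35, 14:35] → before → no.
V [14:00, 22:00] → contains → no.
W [13:00, 13:20] → before → no.
Result: D, N.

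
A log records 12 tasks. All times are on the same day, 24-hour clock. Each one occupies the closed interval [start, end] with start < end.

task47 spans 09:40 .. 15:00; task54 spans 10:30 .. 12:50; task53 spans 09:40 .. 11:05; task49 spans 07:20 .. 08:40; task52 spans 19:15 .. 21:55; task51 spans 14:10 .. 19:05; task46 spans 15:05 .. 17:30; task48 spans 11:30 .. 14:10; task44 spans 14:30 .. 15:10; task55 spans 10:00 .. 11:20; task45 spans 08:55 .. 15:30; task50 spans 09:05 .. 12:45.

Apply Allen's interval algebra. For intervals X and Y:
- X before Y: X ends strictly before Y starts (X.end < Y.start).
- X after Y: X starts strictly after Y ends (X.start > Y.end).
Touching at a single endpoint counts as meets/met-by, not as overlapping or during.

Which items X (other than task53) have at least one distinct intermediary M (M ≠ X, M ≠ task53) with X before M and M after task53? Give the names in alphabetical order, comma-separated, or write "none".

task44, task45, task46, task47, task48, task49, task50, task51, task54, task55

Target task53 = [09:40, 11:05].
Intermediaries M with M after task53: task44, task46, task48, task51, task52.
Via task44 — items with X before task44: task48, task49, task50, task54, task55.
Via task46 — items with X before task46: task47, task48, task49, task50, task54, task55.
Via task48 — items with X before task48: task49, task55.
Via task51 — items with X before task51: task49, task50, task54, task55.
Via task52 — items with X before task52: task44, task45, task46, task47, task48, task49, task50, task51, task54, task55.
Union: task44, task45, task46, task47, task48, task49, task50, task51, task54, task55.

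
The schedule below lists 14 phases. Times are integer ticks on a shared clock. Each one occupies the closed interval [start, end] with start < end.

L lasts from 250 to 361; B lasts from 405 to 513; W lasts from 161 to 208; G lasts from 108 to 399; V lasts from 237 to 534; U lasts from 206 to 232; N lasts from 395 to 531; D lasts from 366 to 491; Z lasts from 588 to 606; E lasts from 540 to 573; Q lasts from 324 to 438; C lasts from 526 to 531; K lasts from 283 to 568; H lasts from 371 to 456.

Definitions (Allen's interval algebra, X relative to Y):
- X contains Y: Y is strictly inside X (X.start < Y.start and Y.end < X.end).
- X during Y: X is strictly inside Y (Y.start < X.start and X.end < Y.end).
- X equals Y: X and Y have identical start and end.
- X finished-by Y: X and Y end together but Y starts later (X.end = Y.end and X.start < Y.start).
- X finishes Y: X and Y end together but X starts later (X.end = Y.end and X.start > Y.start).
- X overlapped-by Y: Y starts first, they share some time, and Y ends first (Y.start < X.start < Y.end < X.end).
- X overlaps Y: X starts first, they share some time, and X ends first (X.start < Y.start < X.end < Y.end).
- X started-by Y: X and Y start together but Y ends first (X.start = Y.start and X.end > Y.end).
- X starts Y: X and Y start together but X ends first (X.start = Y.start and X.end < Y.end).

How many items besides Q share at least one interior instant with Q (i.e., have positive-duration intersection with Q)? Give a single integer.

Target Q = [324, 438].
B [405, 513] → overlapped-by → counts.
C [526, 531] → after → no.
D [366, 491] → overlapped-by → counts.
E [540, 573] → after → no.
G [108, 399] → overlaps → counts.
H [371, 456] → overlapped-by → counts.
K [283, 568] → contains → counts.
L [250, 361] → overlaps → counts.
N [395, 531] → overlapped-by → counts.
U [206, 232] → before → no.
V [237, 534] → contains → counts.
W [161, 208] → before → no.
Z [588, 606] → after → no.
Total: 8.

8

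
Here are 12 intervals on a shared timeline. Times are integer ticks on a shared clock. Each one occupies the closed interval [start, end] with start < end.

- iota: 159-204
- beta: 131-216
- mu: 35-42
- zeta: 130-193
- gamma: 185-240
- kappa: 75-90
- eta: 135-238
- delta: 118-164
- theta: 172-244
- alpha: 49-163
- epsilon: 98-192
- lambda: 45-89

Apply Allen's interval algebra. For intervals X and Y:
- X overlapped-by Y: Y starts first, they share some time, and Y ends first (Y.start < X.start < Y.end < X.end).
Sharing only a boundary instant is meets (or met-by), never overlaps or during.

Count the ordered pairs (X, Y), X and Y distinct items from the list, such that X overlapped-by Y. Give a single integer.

30

Checking all 132 ordered pairs for relation 'overlapped-by'; matching pairs in alphabetical order:
(alpha, lambda): alpha overlapped-by lambda ✓
(beta, alpha): beta overlapped-by alpha ✓
(beta, delta): beta overlapped-by delta ✓
(beta, epsilon): beta overlapped-by epsilon ✓
(beta, zeta): beta overlapped-by zeta ✓
(delta, alpha): delta overlapped-by alpha ✓
(epsilon, alpha): epsilon overlapped-by alpha ✓
(eta, alpha): eta overlapped-by alpha ✓
(eta, beta): eta overlapped-by beta ✓
(eta, delta): eta overlapped-by delta ✓
(eta, epsilon): eta overlapped-by epsilon ✓
(eta, zeta): eta overlapped-by zeta ✓
(gamma, beta): gamma overlapped-by beta ✓
(gamma, epsilon): gamma overlapped-by epsilon ✓
(gamma, eta): gamma overlapped-by eta ✓
(gamma, iota): gamma overlapped-by iota ✓
(gamma, zeta): gamma overlapped-by zeta ✓
(iota, alpha): iota overlapped-by alpha ✓
(iota, delta): iota overlapped-by delta ✓
(iota, epsilon): iota overlapped-by epsilon ✓
(iota, zeta): iota overlapped-by zeta ✓
(kappa, lambda): kappa overlapped-by lambda ✓
(theta, beta): theta overlapped-by beta ✓
(theta, epsilon): theta overlapped-by epsilon ✓
... plus 6 further pairs not listed.
Count: 30.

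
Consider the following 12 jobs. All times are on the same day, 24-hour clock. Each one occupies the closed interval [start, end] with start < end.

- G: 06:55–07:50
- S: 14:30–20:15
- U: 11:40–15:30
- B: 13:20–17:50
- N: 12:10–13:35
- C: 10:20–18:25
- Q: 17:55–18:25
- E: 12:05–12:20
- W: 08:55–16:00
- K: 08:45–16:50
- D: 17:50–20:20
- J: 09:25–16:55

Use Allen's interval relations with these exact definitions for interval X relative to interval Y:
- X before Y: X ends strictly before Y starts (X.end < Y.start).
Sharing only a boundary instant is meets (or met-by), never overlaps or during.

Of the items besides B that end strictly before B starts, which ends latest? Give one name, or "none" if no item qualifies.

E

Target B = [13:20, 17:50].
C [10:20, 18:25] → contains → excluded.
D [17:50, 20:20] → met-by → excluded.
E [12:05, 12:20] → before → candidate.
G [06:55, 07:50] → before → candidate.
J [09:25, 16:55] → overlaps → excluded.
K [08:45, 16:50] → overlaps → excluded.
N [12:10, 13:35] → overlaps → excluded.
Q [17:55, 18:25] → after → excluded.
S [14:30, 20:15] → overlapped-by → excluded.
U [11:40, 15:30] → overlaps → excluded.
W [08:55, 16:00] → overlaps → excluded.
Among candidates, latest end is 12:20 → E.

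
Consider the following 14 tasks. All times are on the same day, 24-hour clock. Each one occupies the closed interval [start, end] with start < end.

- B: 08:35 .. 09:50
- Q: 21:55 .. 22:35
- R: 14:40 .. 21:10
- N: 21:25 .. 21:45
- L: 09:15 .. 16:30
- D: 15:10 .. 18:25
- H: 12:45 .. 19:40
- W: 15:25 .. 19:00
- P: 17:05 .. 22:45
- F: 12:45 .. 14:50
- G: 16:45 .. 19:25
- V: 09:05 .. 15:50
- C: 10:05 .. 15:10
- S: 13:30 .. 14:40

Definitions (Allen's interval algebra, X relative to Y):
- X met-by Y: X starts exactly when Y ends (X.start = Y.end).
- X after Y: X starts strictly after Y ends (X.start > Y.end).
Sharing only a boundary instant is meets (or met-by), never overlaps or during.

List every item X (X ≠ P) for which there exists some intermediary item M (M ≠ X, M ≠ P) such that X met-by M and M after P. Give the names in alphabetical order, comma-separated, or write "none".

none

Target P = [17:05, 22:45].
Intermediaries M with M after P: none.
Union: none.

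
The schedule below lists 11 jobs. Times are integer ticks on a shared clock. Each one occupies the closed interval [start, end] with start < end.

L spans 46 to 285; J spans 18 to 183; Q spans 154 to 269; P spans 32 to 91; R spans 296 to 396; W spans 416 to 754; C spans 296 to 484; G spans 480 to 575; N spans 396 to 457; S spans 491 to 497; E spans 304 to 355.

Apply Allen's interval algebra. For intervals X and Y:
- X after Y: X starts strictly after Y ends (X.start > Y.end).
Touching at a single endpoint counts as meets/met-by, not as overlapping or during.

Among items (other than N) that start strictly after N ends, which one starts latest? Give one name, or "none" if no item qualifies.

Target N = [396, 457].
C [296, 484] → contains → excluded.
E [304, 355] → before → excluded.
G [480, 575] → after → candidate.
J [18, 183] → before → excluded.
L [46, 285] → before → excluded.
P [32, 91] → before → excluded.
Q [154, 269] → before → excluded.
R [296, 396] → meets → excluded.
S [491, 497] → after → candidate.
W [416, 754] → overlapped-by → excluded.
Among candidates, latest start is 491 → S.

S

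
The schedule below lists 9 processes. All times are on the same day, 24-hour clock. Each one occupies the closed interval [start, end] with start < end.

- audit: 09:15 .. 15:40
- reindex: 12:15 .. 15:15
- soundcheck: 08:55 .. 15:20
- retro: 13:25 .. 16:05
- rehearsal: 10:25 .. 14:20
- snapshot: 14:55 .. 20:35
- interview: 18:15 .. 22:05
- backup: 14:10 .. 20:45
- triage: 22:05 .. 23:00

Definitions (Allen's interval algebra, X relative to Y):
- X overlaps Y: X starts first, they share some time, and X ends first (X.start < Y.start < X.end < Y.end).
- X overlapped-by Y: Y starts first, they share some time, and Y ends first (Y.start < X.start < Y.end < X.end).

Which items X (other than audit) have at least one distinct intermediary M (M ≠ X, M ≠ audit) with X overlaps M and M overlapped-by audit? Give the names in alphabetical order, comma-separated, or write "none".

Target audit = [09:15, 15:40].
Intermediaries M with M overlapped-by audit: backup, retro, snapshot.
Via backup — items with X overlaps backup: rehearsal, reindex, retro, soundcheck.
Via retro — items with X overlaps retro: rehearsal, reindex, soundcheck.
Via snapshot — items with X overlaps snapshot: reindex, retro, soundcheck.
Union: rehearsal, reindex, retro, soundcheck.

rehearsal, reindex, retro, soundcheck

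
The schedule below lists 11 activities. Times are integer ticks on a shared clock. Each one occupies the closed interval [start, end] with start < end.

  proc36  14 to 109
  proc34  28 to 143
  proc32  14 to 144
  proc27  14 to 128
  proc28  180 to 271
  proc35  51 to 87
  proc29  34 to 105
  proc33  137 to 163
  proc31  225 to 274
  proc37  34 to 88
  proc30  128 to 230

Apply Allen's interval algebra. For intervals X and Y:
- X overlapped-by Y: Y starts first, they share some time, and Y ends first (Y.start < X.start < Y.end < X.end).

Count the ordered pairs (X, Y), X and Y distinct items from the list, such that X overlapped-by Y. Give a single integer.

9

Checking all 110 ordered pairs for relation 'overlapped-by'; matching pairs in alphabetical order:
(proc28, proc30): proc28 overlapped-by proc30 ✓
(proc30, proc32): proc30 overlapped-by proc32 ✓
(proc30, proc34): proc30 overlapped-by proc34 ✓
(proc31, proc28): proc31 overlapped-by proc28 ✓
(proc31, proc30): proc31 overlapped-by proc30 ✓
(proc33, proc32): proc33 overlapped-by proc32 ✓
(proc33, proc34): proc33 overlapped-by proc34 ✓
(proc34, proc27): proc34 overlapped-by proc27 ✓
(proc34, proc36): proc34 overlapped-by proc36 ✓
Count: 9.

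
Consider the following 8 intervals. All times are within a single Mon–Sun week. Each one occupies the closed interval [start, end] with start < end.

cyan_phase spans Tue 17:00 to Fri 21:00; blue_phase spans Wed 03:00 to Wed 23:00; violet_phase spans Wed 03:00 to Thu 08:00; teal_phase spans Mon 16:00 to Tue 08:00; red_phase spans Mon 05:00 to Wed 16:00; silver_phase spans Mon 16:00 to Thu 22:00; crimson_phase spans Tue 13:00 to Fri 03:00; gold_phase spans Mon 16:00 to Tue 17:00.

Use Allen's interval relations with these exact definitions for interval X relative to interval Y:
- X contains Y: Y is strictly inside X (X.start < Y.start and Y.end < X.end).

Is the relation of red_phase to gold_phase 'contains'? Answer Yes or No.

Yes

red_phase = [Mon 05:00, Wed 16:00], gold_phase = [Mon 16:00, Tue 17:00].
Actual relation of red_phase to gold_phase: contains.
Asked whether 'contains' holds → Yes.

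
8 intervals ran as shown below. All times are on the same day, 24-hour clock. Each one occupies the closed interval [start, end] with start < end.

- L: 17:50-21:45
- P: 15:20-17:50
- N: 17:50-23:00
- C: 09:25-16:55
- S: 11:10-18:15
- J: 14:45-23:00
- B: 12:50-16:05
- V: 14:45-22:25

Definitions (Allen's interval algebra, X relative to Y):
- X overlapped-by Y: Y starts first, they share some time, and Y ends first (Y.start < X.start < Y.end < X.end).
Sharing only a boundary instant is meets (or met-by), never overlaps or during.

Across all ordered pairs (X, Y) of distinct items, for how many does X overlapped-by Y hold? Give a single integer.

12

Checking all 56 ordered pairs for relation 'overlapped-by'; matching pairs in alphabetical order:
(J, B): J overlapped-by B ✓
(J, C): J overlapped-by C ✓
(J, S): J overlapped-by S ✓
(L, S): L overlapped-by S ✓
(N, S): N overlapped-by S ✓
(N, V): N overlapped-by V ✓
(P, B): P overlapped-by B ✓
(P, C): P overlapped-by C ✓
(S, C): S overlapped-by C ✓
(V, B): V overlapped-by B ✓
(V, C): V overlapped-by C ✓
(V, S): V overlapped-by S ✓
Count: 12.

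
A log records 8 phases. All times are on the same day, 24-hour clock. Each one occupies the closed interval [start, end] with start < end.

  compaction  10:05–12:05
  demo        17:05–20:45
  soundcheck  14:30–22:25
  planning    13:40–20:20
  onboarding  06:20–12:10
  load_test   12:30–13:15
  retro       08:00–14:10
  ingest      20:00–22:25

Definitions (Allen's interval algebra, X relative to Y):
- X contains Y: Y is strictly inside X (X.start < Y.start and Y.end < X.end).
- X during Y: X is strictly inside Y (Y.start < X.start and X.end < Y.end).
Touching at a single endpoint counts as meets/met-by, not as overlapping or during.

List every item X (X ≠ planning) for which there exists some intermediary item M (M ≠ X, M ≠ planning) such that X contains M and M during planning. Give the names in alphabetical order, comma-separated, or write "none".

Target planning = [13:40, 20:20].
Intermediaries M with M during planning: none.
Union: none.

none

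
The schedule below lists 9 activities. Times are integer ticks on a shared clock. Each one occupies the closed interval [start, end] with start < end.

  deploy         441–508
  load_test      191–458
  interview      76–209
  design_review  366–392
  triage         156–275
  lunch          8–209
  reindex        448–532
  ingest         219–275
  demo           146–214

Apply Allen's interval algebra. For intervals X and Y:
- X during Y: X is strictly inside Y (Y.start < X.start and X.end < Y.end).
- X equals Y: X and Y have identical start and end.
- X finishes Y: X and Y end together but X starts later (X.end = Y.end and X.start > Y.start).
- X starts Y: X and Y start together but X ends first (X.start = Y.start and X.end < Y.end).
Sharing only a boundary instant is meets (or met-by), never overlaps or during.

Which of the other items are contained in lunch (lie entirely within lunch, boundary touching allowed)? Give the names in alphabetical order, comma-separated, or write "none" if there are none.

Target lunch = [8, 209].
demo [146, 214] → overlapped-by → no.
deploy [441, 508] → after → no.
design_review [366, 392] → after → no.
ingest [219, 275] → after → no.
interview [76, 209] → finishes → yes.
load_test [191, 458] → overlapped-by → no.
reindex [448, 532] → after → no.
triage [156, 275] → overlapped-by → no.
Result: interview.

interview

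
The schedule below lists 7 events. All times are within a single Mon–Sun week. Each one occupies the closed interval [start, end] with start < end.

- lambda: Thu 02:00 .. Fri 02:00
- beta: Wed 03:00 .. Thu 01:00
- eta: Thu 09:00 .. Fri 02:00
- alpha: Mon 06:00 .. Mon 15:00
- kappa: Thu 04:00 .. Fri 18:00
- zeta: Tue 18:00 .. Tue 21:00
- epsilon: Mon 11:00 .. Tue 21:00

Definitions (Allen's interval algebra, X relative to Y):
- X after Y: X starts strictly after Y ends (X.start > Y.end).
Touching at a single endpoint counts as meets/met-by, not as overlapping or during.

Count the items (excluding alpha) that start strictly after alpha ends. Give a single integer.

5

Target alpha = [Mon 06:00, Mon 15:00].
beta [Wed 03:00, Thu 01:00] → after → counts.
epsilon [Mon 11:00, Tue 21:00] → overlapped-by → no.
eta [Thu 09:00, Fri 02:00] → after → counts.
kappa [Thu 04:00, Fri 18:00] → after → counts.
lambda [Thu 02:00, Fri 02:00] → after → counts.
zeta [Tue 18:00, Tue 21:00] → after → counts.
Total: 5.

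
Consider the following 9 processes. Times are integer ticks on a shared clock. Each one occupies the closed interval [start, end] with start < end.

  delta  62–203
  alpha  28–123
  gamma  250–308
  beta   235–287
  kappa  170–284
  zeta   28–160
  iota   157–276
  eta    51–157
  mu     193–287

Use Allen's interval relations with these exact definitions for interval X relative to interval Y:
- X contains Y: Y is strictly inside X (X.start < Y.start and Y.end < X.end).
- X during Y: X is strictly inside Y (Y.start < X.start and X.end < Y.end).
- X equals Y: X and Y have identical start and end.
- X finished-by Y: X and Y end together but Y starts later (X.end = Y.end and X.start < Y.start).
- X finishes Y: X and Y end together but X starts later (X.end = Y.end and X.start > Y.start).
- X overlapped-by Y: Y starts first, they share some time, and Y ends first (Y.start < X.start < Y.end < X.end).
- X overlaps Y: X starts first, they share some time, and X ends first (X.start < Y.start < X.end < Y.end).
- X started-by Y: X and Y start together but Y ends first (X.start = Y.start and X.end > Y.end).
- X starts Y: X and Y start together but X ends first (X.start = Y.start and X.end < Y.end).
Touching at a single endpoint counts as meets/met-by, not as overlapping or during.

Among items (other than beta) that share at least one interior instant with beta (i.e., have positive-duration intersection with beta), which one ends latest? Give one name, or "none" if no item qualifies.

gamma

Target beta = [235, 287].
alpha [28, 123] → before → excluded.
delta [62, 203] → before → excluded.
eta [51, 157] → before → excluded.
gamma [250, 308] → overlapped-by → candidate.
iota [157, 276] → overlaps → candidate.
kappa [170, 284] → overlaps → candidate.
mu [193, 287] → finished-by → candidate.
zeta [28, 160] → before → excluded.
Among candidates, latest end is 308 → gamma.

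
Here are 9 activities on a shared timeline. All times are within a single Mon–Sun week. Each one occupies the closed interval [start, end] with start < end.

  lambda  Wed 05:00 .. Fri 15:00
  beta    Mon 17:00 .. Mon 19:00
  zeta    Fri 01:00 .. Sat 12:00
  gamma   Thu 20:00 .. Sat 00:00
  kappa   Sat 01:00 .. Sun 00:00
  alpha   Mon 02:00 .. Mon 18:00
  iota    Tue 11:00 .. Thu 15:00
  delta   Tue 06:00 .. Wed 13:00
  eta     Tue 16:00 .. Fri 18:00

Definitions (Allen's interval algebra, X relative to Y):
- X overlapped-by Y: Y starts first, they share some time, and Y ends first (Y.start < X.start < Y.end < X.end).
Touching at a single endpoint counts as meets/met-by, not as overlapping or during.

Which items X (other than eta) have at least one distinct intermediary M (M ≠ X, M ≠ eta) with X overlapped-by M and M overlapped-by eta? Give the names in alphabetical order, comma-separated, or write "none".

kappa, zeta

Target eta = [Tue 16:00, Fri 18:00].
Intermediaries M with M overlapped-by eta: gamma, zeta.
Via gamma — items with X overlapped-by gamma: zeta.
Via zeta — items with X overlapped-by zeta: kappa.
Union: kappa, zeta.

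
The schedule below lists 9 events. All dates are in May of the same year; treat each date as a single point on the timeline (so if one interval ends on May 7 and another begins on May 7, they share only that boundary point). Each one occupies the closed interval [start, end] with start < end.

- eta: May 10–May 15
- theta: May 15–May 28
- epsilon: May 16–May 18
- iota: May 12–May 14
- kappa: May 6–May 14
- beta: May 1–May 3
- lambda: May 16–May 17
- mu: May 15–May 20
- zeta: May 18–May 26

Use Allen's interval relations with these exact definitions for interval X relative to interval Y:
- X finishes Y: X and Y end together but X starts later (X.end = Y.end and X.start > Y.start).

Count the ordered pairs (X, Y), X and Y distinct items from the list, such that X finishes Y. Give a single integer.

1

Checking all 72 ordered pairs for relation 'finishes'; matching pairs in alphabetical order:
(iota, kappa): iota finishes kappa ✓
Count: 1.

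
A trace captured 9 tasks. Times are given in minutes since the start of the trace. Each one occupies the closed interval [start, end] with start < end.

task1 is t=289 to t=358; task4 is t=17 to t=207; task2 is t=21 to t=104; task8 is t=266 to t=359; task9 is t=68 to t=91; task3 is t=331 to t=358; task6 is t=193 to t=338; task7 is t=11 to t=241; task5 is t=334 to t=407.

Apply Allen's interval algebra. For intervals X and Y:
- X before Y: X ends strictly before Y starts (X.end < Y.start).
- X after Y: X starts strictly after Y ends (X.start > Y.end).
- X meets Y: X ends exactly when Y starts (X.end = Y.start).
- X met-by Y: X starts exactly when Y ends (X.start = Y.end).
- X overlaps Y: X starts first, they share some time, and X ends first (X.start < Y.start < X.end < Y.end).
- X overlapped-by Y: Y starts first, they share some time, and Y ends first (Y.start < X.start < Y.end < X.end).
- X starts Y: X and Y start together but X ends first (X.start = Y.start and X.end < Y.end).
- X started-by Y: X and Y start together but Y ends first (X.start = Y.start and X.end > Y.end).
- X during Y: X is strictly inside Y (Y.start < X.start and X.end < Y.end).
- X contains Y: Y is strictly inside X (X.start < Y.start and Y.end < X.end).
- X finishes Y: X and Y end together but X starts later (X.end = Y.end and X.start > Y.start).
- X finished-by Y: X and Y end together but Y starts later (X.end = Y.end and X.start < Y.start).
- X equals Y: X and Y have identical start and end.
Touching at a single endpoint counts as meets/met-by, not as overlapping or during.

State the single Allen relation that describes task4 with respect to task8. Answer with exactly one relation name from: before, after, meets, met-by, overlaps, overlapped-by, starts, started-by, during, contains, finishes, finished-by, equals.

task4 = [t=17, t=207]; task8 = [t=266, t=359].
Compare endpoints: task4.start < task8.start, task4.start < task8.end, task4.end < task8.start, task4.end < task8.end.
That pattern is 'before'.

before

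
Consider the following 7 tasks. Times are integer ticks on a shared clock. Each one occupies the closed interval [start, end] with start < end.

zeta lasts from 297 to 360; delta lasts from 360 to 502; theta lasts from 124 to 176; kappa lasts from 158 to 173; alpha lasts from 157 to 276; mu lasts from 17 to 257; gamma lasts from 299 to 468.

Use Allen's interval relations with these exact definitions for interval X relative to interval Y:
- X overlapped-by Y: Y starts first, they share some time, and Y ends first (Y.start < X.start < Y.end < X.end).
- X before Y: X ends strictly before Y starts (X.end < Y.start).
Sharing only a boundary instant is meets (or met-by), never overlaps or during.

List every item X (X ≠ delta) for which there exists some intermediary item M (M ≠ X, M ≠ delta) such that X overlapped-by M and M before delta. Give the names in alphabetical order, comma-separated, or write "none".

Target delta = [360, 502].
Intermediaries M with M before delta: alpha, kappa, mu, theta.
Via alpha — items with X overlapped-by alpha: none.
Via kappa — items with X overlapped-by kappa: none.
Via mu — items with X overlapped-by mu: alpha.
Via theta — items with X overlapped-by theta: alpha.
Union: alpha.

alpha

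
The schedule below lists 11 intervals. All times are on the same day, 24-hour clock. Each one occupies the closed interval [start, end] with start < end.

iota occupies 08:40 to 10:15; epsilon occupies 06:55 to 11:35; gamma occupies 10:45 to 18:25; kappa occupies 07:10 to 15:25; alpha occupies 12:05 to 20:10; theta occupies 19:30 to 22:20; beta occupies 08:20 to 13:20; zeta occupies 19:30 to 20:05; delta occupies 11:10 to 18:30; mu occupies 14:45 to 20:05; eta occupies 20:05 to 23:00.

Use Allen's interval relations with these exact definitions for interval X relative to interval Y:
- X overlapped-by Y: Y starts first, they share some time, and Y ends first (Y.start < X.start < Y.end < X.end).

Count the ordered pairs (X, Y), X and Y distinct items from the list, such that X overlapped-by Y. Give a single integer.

Checking all 110 ordered pairs for relation 'overlapped-by'; matching pairs in alphabetical order:
(alpha, beta): alpha overlapped-by beta ✓
(alpha, delta): alpha overlapped-by delta ✓
(alpha, gamma): alpha overlapped-by gamma ✓
(alpha, kappa): alpha overlapped-by kappa ✓
(beta, epsilon): beta overlapped-by epsilon ✓
(delta, beta): delta overlapped-by beta ✓
(delta, epsilon): delta overlapped-by epsilon ✓
(delta, gamma): delta overlapped-by gamma ✓
(delta, kappa): delta overlapped-by kappa ✓
(eta, alpha): eta overlapped-by alpha ✓
(eta, theta): eta overlapped-by theta ✓
(gamma, beta): gamma overlapped-by beta ✓
(gamma, epsilon): gamma overlapped-by epsilon ✓
(gamma, kappa): gamma overlapped-by kappa ✓
(kappa, epsilon): kappa overlapped-by epsilon ✓
(mu, delta): mu overlapped-by delta ✓
(mu, gamma): mu overlapped-by gamma ✓
(mu, kappa): mu overlapped-by kappa ✓
(theta, alpha): theta overlapped-by alpha ✓
(theta, mu): theta overlapped-by mu ✓
Count: 20.

20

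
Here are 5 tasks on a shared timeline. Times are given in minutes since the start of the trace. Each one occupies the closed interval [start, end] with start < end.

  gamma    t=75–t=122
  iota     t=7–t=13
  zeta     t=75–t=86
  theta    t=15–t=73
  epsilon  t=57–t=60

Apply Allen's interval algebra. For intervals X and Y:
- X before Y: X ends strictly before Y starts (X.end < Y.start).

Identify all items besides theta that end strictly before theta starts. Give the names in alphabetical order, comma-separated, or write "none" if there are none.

iota

Target theta = [t=15, t=73].
epsilon [t=57, t=60] → during → no.
gamma [t=75, t=122] → after → no.
iota [t=7, t=13] → before → yes.
zeta [t=75, t=86] → after → no.
Result: iota.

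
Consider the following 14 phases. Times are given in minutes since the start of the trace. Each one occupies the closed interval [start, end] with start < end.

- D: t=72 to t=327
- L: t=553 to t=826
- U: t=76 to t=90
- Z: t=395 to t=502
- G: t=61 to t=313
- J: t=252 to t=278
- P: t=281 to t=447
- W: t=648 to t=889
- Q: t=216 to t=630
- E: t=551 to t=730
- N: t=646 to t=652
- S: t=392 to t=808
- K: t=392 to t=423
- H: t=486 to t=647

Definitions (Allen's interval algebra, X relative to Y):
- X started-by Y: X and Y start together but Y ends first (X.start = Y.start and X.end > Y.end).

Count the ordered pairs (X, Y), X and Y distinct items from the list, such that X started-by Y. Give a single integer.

Checking all 182 ordered pairs for relation 'started-by'; matching pairs in alphabetical order:
(S, K): S started-by K ✓
Count: 1.

1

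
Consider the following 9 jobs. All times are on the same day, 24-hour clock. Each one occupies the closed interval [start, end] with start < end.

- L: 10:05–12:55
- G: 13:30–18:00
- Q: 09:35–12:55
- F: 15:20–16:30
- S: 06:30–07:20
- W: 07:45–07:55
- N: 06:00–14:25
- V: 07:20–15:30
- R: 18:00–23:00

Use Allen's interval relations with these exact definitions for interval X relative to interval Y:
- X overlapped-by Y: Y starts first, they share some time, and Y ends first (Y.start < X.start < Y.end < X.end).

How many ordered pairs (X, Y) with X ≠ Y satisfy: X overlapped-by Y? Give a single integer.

4

Checking all 72 ordered pairs for relation 'overlapped-by'; matching pairs in alphabetical order:
(F, V): F overlapped-by V ✓
(G, N): G overlapped-by N ✓
(G, V): G overlapped-by V ✓
(V, N): V overlapped-by N ✓
Count: 4.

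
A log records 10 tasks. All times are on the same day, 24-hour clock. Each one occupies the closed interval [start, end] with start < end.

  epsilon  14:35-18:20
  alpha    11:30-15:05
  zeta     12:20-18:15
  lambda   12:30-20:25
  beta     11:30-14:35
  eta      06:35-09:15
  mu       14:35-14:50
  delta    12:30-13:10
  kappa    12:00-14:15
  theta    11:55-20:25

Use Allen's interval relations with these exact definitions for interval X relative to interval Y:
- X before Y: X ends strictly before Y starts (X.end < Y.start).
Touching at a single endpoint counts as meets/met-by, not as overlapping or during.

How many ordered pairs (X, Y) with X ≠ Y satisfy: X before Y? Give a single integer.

13

Checking all 90 ordered pairs for relation 'before'; matching pairs in alphabetical order:
(delta, epsilon): delta before epsilon ✓
(delta, mu): delta before mu ✓
(eta, alpha): eta before alpha ✓
(eta, beta): eta before beta ✓
(eta, delta): eta before delta ✓
(eta, epsilon): eta before epsilon ✓
(eta, kappa): eta before kappa ✓
(eta, lambda): eta before lambda ✓
(eta, mu): eta before mu ✓
(eta, theta): eta before theta ✓
(eta, zeta): eta before zeta ✓
(kappa, epsilon): kappa before epsilon ✓
(kappa, mu): kappa before mu ✓
Count: 13.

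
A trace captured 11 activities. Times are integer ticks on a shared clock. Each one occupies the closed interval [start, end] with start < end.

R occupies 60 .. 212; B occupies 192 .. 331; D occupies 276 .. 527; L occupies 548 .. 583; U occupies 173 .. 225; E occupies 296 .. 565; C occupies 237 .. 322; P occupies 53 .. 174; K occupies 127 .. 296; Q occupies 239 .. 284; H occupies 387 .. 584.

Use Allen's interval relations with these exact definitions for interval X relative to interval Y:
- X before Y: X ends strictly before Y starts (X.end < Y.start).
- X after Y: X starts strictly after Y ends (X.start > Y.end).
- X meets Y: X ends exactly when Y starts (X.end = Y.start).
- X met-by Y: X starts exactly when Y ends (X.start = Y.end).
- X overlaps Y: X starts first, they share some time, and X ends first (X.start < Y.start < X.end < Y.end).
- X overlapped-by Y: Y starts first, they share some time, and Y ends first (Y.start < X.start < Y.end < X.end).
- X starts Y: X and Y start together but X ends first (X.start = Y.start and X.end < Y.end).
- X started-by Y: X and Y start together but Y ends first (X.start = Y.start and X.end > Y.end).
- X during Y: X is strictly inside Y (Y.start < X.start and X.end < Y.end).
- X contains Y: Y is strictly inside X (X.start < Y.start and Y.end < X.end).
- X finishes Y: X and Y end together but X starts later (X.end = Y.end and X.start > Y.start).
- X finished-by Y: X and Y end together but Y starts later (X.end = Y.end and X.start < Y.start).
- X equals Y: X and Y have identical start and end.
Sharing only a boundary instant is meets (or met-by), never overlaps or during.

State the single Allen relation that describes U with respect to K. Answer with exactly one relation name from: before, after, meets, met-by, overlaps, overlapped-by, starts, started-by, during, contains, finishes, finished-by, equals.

U = [173, 225]; K = [127, 296].
Compare endpoints: U.start > K.start, U.start < K.end, U.end > K.start, U.end < K.end.
That pattern is 'during'.

during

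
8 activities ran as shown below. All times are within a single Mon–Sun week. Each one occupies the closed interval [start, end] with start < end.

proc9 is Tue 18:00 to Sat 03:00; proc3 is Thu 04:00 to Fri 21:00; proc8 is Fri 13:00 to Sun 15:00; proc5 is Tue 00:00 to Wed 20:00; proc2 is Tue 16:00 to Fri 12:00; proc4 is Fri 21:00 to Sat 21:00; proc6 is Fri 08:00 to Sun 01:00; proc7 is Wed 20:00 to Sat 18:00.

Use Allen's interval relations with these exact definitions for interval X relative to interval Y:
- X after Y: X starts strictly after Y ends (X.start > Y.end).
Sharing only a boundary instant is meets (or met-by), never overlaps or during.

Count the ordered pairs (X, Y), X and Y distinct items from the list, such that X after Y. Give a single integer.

6

Checking all 56 ordered pairs for relation 'after'; matching pairs in alphabetical order:
(proc3, proc5): proc3 after proc5 ✓
(proc4, proc2): proc4 after proc2 ✓
(proc4, proc5): proc4 after proc5 ✓
(proc6, proc5): proc6 after proc5 ✓
(proc8, proc2): proc8 after proc2 ✓
(proc8, proc5): proc8 after proc5 ✓
Count: 6.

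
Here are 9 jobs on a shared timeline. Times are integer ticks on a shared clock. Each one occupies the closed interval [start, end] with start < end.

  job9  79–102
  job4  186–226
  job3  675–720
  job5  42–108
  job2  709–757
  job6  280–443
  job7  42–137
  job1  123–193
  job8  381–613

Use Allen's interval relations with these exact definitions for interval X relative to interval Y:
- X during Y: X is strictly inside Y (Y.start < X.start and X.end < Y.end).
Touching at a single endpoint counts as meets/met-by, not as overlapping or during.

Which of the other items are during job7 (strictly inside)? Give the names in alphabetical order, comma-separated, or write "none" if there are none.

Target job7 = [42, 137].
job1 [123, 193] → overlapped-by → no.
job2 [709, 757] → after → no.
job3 [675, 720] → after → no.
job4 [186, 226] → after → no.
job5 [42, 108] → starts → no.
job6 [280, 443] → after → no.
job8 [381, 613] → after → no.
job9 [79, 102] → during → yes.
Result: job9.

job9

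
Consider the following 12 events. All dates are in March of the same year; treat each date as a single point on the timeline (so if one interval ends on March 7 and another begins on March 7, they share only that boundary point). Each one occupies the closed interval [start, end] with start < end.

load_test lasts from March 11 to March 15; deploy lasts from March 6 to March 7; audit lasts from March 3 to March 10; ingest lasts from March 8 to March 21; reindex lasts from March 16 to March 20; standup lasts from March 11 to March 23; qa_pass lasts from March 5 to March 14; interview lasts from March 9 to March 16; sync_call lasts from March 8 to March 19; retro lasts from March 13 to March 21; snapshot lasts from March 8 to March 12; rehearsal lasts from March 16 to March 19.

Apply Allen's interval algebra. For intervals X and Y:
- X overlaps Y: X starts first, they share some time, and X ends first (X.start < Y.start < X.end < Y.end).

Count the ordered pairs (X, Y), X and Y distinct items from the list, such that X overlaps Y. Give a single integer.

21

Checking all 132 ordered pairs for relation 'overlaps'; matching pairs in alphabetical order:
(audit, ingest): audit overlaps ingest ✓
(audit, interview): audit overlaps interview ✓
(audit, qa_pass): audit overlaps qa_pass ✓
(audit, snapshot): audit overlaps snapshot ✓
(audit, sync_call): audit overlaps sync_call ✓
(ingest, standup): ingest overlaps standup ✓
(interview, retro): interview overlaps retro ✓
(interview, standup): interview overlaps standup ✓
(load_test, retro): load_test overlaps retro ✓
(qa_pass, ingest): qa_pass overlaps ingest ✓
(qa_pass, interview): qa_pass overlaps interview ✓
(qa_pass, load_test): qa_pass overlaps load_test ✓
(qa_pass, retro): qa_pass overlaps retro ✓
(qa_pass, standup): qa_pass overlaps standup ✓
(qa_pass, sync_call): qa_pass overlaps sync_call ✓
(snapshot, interview): snapshot overlaps interview ✓
(snapshot, load_test): snapshot overlaps load_test ✓
(snapshot, standup): snapshot overlaps standup ✓
(sync_call, reindex): sync_call overlaps reindex ✓
(sync_call, retro): sync_call overlaps retro ✓
(sync_call, standup): sync_call overlaps standup ✓
Count: 21.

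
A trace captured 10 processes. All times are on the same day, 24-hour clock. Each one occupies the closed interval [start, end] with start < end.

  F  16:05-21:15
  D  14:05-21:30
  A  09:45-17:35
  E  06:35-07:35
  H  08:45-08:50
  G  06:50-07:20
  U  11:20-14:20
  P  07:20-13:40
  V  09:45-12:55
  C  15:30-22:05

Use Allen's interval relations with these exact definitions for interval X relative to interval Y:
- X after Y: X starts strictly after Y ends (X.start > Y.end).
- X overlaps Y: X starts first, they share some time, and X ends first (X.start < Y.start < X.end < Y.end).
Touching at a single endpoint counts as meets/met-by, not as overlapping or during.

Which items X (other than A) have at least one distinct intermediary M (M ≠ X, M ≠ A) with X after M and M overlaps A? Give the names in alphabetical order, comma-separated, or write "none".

Target A = [09:45, 17:35].
Intermediaries M with M overlaps A: P.
Via P — items with X after P: C, D, F.
Union: C, D, F.

C, D, F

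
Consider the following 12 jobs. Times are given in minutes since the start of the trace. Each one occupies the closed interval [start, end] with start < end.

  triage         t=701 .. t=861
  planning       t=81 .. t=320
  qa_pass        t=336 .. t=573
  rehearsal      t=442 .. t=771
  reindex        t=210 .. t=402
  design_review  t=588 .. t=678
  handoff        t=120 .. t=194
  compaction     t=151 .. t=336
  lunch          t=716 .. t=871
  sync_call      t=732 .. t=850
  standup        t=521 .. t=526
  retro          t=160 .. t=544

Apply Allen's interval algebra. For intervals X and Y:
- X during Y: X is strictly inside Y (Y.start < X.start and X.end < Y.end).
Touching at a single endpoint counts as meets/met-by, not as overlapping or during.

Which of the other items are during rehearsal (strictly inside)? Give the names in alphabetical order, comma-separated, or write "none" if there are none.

design_review, standup

Target rehearsal = [t=442, t=771].
compaction [t=151, t=336] → before → no.
design_review [t=588, t=678] → during → yes.
handoff [t=120, t=194] → before → no.
lunch [t=716, t=871] → overlapped-by → no.
planning [t=81, t=320] → before → no.
qa_pass [t=336, t=573] → overlaps → no.
reindex [t=210, t=402] → before → no.
retro [t=160, t=544] → overlaps → no.
standup [t=521, t=526] → during → yes.
sync_call [t=732, t=850] → overlapped-by → no.
triage [t=701, t=861] → overlapped-by → no.
Result: design_review, standup.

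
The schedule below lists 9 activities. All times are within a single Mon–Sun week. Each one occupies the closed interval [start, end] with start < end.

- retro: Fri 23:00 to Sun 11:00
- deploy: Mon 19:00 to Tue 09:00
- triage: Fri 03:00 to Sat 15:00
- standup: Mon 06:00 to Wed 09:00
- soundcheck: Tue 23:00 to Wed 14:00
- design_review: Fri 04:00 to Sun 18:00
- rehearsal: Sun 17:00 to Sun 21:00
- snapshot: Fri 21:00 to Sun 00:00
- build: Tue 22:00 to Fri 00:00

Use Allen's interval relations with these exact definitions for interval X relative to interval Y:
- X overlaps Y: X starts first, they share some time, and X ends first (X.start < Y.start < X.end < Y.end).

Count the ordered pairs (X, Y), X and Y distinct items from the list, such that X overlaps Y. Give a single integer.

7

Checking all 72 ordered pairs for relation 'overlaps'; matching pairs in alphabetical order:
(design_review, rehearsal): design_review overlaps rehearsal ✓
(snapshot, retro): snapshot overlaps retro ✓
(standup, build): standup overlaps build ✓
(standup, soundcheck): standup overlaps soundcheck ✓
(triage, design_review): triage overlaps design_review ✓
(triage, retro): triage overlaps retro ✓
(triage, snapshot): triage overlaps snapshot ✓
Count: 7.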